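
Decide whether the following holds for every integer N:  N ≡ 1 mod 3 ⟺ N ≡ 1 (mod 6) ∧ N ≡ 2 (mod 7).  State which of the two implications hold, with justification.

Forward direction. This fails: N = 1 gives 1 ≡ 1 (mod 3) but 1 ≡ 1 (mod 7), so the conjunction on the right does not hold.

Converse. If N ≡ 1 (mod 6) and N ≡ 2 (mod 7), then by the Chinese remainder theorem N ≡ 37 (mod 42). Since 37 ≡ 1 (mod 3) and 3 ∣ 42, we get N ≡ 1 (mod 3).

(⇒) fails; (⇐) holds.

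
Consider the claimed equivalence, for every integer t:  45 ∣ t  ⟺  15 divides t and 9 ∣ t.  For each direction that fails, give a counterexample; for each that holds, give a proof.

Both implications hold.

[⇒] If 45 ∣ t, write t = 45q. Since 45 = 3·15, t = 15·(3q), so 15 ∣ t; and since 45 = 5·9, t = 9·(5q), so 9 ∣ t.

[⇐] Suppose 15 ∣ t and 9 ∣ t. Any common multiple of 15 and 9 is a multiple of their lcm; here lcm(15, 9) = 15·9/gcd(15, 9) = 135/3 = 45, so 45 ∣ t.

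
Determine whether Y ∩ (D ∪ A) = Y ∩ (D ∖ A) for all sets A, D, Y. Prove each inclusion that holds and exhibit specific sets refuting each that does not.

(⊆) fails; (⊇) holds.

Forward inclusion. This inclusion fails. Take A = {1}, D = ∅, Y = {1}; then 1 ∈ Y ∩ (D ∪ A) but 1 ∉ Y ∩ (D ∖ A).

Reverse inclusion. Let x ∈ Y ∩ (D ∖ A). Then x ∈ D ∩ Y and x ∉ A, from which x ∈ Y ∩ (D ∪ A).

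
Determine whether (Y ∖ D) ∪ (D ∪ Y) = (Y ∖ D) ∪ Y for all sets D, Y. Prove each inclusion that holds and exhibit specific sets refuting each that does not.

The sets are not equal: only the reverse inclusion holds.

Forward inclusion. This inclusion fails. Take D = {1}, Y = ∅; then 1 ∈ (Y ∖ D) ∪ (D ∪ Y) but 1 ∉ (Y ∖ D) ∪ Y.

Reverse inclusion. Let x ∈ (Y ∖ D) ∪ Y. Then either x ∈ Y and x ∉ D; or x ∈ D ∩ Y. In each case x ∈ (Y ∖ D) ∪ (D ∪ Y), so (Y ∖ D) ∪ Y ⊆ (Y ∖ D) ∪ (D ∪ Y).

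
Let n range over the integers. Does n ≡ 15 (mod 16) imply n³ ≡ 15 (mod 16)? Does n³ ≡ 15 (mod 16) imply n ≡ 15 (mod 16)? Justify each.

The biconditional holds.

(⟸) Suppose n³ ≡ 15 (mod 16). The only residue r in {0, …, 15} with r³ ≡ 15 (mod 16) is r = 15, so n ≡ 15 (mod 16).

(⟹) Suppose n ≡ 15 (mod 16). Write n = 16j + 15. Then (16j + 15)³ = 4096j³ + 11520j² + 10800j + 3375 = 16(256j³ + 720j² + 675j + 210) + 15, so n³ ≡ 15 (mod 16).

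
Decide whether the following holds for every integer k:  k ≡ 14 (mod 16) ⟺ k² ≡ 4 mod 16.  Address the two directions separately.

(←) This fails: take k = 2. Then 2² = 4 ≡ 4 (mod 16), yet 2 ≡ 2 (mod 16), not 14.

(→) Suppose k ≡ 14 (mod 16). Write k = 16j + 14. Then (16j + 14)² = 256j² + 448j + 196 = 16(16j² + 28j + 12) + 4, so k² ≡ 4 (mod 16).

(⇒) holds; (⇐) fails.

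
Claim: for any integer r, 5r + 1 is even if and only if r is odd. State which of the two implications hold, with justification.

Both directions hold.

Converse. Suppose r is odd; write r = 2j + 1. Then 5r + 1 = 5·(2j + 1) + 1 = 2·5j + 6, which is even.

Forward direction. Suppose 5r + 1 is even. Since 5 is odd, 5r and r have the same parity, so 5r + 1 ≡ r + 1 (mod 2). As 1 is odd, 5r + 1 is even exactly when r is odd. Thus r is odd.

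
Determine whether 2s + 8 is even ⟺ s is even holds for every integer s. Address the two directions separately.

The forward direction fails; the converse holds.

(⇐) Suppose s is even. Since 2 is even, 2s is even for every s, so 2s + 8 has the same parity as 8, which is even. Hence 2s + 8 is even.

(⇒) This fails: take s = 3. Then 2s + 8 = 14, which is even, yet s = 3 is odd, not even.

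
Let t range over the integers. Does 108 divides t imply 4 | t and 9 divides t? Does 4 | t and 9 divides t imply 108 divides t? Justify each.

Only the forward implication holds.

(⇒) If 108 ∣ t, write t = 108q. Since 108 = 27·4, t = 4·(27q), so 4 ∣ t; and since 108 = 12·9, t = 9·(12q), so 9 ∣ t.

(⇐) This fails: take t = 36. Both 4 ∣ 36 and 9 ∣ 36, yet 36 is not a multiple of 108 (since 36 = 0·108 + 36), so 108 ∤ 36.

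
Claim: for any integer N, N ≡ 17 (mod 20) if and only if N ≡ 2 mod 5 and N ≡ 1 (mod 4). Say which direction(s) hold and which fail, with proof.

Forward direction. Suppose N ≡ 17 (mod 20); write N = 20j + 17. Since 5 ∣ 20, reducing mod 5 gives N ≡ 17 ≡ 2 (mod 5); since 4 ∣ 20, reducing mod 4 gives N ≡ 17 ≡ 1 (mod 4).

Converse. If N ≡ 2 (mod 5) and N ≡ 1 (mod 4), then by the Chinese remainder theorem N ≡ 17 (mod 20). This is exactly N ≡ 17 (mod 20).

Both directions hold; the statement is true.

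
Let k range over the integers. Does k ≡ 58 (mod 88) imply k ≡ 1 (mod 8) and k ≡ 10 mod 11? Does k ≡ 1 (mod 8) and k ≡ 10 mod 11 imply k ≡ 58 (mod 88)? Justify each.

Neither direction holds.

(⟹) This fails: k = 58 gives 58 ≡ 58 (mod 88) but 58 ≡ 2 (mod 8), so the conjunction on the right does not hold.

(⟸) This fails: k = 65 satisfies both congruences on the right (65 ≡ 1 mod 8 and 65 ≡ 10 mod 11) yet 65 ≡ 65 (mod 88), not 58.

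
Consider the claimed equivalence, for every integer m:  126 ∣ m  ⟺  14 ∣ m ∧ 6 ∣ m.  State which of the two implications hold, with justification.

Only the forward direction holds.

(⇒) If 126 ∣ m, write m = 126q. Since 126 = 9·14, m = 14·(9q), so 14 ∣ m; and since 126 = 21·6, m = 6·(21q), so 6 ∣ m.

(⇐) This fails: take m = 42. Both 14 ∣ 42 and 6 ∣ 42, yet 42 is not a multiple of 126 (since 42 = 0·126 + 42), so 126 ∤ 42.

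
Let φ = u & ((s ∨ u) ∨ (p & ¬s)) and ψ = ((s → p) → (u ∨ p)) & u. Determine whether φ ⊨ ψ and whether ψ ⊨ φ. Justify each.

Both directions hold; the statement is true.

(⇐) Assume the antecedent. If s is true, the antecedent forces (s = T, u = T, p = F) or (s = T, u = T, p = T), and u & ((s ∨ u) ∨ (p & ¬s)) holds there. If s is false, the antecedent forces (s = F, u = T, p = F) or (s = F, u = T, p = T), and u & ((s ∨ u) ∨ (p & ¬s)) holds there. Either way u & ((s ∨ u) ∨ (p & ¬s)) holds.

(⇒) Assume the antecedent. If s is true, the antecedent forces (s = T, u = T, p = F) or (s = T, u = T, p = T), and ((s → p) → (u ∨ p)) & u holds there. If s is false, the antecedent forces (s = F, u = T, p = F) or (s = F, u = T, p = T), and ((s → p) → (u ∨ p)) & u holds there. Either way ((s → p) → (u ∨ p)) & u holds.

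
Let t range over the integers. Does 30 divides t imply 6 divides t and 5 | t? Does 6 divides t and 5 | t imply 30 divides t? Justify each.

(⟹) If 30 ∣ t, write t = 30q. Since 30 = 5·6, t = 6·(5q), so 6 ∣ t; and since 30 = 6·5, t = 5·(6q), so 5 ∣ t.

(⟸) Suppose 6 ∣ t and 5 ∣ t. Any common multiple of 6 and 5 is a multiple of their lcm; here gcd(6, 5) = 1, so lcm(6, 5) = 6·5 = 30, so 30 ∣ t.

Both directions hold; the statement is true.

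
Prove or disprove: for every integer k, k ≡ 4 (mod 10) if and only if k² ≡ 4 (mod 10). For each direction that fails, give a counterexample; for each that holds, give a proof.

(⟹) This fails: take k = 4. Then 4 ≡ 4 (mod 10), but 4² = 16 ≡ 6 (mod 10), not 4.

(⟸) This fails: take k = 2. Then 2² = 4 ≡ 4 (mod 10), yet 2 ≡ 2 (mod 10), not 4.

(⇒) fails and (⇐) fails.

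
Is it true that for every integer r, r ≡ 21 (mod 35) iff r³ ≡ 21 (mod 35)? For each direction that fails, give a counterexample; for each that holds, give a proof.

Converse. Suppose r³ ≡ 21 (mod 35). The only residue r in {0, …, 34} with r³ ≡ 21 (mod 35) is r = 21, so r ≡ 21 (mod 35).

Forward direction. Suppose r ≡ 21 (mod 35). Write r = 35j + 21. Then (35j + 21)³ = 42875j³ + 77175j² + 46305j + 9261 = 35(1225j³ + 2205j² + 1323j + 264) + 21, so r³ ≡ 21 (mod 35).

Equivalent; both directions hold.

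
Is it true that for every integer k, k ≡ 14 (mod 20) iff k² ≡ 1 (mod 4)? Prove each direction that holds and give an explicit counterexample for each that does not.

[⇒] This fails: take k = 14. Then 14 ≡ 14 (mod 20), but 14² = 196 ≡ 0 (mod 4), not 1.

[⇐] This fails: take k = 1. Then 1² = 1 ≡ 1 (mod 4), yet 1 ≡ 1 (mod 20), not 14.

(⇒) fails and (⇐) fails.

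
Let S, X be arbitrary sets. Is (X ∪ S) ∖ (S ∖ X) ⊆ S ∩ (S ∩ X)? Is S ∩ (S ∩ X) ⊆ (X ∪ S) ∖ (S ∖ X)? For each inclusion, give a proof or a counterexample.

Only the reverse inclusion holds.

(⊇) Let x ∈ S ∩ (S ∩ X). Then x ∈ S ∩ X, from which x ∈ (X ∪ S) ∖ (S ∖ X).

(⊆) This inclusion fails. Take S = ∅, X = {1}; then 1 ∈ (X ∪ S) ∖ (S ∖ X) but 1 ∉ S ∩ (S ∩ X).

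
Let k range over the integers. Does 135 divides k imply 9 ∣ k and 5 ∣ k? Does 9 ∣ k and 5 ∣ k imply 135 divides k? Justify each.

(⇒) If 135 ∣ k, write k = 135q. Since 135 = 15·9, k = 9·(15q), so 9 ∣ k; and since 135 = 27·5, k = 5·(27q), so 5 ∣ k.

(⇐) This fails: take k = 45. Both 9 ∣ 45 and 5 ∣ 45, yet 45 is not a multiple of 135 (since 45 = 0·135 + 45), so 135 ∤ 45.

Only the forward direction holds.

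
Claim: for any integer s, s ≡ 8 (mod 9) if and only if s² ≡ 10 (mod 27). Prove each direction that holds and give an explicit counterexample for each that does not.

Forward direction. This fails: take s = 17. Then 17 ≡ 8 (mod 9), but 17² = 289 ≡ 19 (mod 27), not 10.

Converse. This fails: take s = 19. Then 19² = 361 ≡ 10 (mod 27), yet 19 ≡ 1 (mod 9), not 8.

(⇒) fails and (⇐) fails.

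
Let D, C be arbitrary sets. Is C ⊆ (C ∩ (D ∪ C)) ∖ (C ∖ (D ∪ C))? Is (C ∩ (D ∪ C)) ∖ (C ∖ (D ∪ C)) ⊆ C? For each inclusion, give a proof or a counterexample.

(⟸) Let x ∈ (C ∩ (D ∪ C)) ∖ (C ∖ (D ∪ C)). Then either x ∈ C and x ∉ D; or x ∈ D ∩ C. In each case x ∈ C, so (C ∩ (D ∪ C)) ∖ (C ∖ (D ∪ C)) ⊆ C.

(⟹) Let x ∈ C. Then either x ∈ C and x ∉ D; or x ∈ D ∩ C. In each case x ∈ (C ∩ (D ∪ C)) ∖ (C ∖ (D ∪ C)), so C ⊆ (C ∩ (D ∪ C)) ∖ (C ∖ (D ∪ C)).

The two sets are equal.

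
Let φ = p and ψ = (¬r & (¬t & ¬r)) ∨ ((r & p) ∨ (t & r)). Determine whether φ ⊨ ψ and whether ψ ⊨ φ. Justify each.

(⇒) This fails. Under r = F, p = T, t = T, the left side is true but the right side is false.

(⇐) This fails. Under r = F, p = F, t = F, the left side is false but the right side is true.

(⇒) fails and (⇐) fails.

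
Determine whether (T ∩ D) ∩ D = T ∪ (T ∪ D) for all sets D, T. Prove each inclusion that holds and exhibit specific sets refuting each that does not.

(⊆) Let x ∈ (T ∩ D) ∩ D. Then x ∈ D ∩ T, from which x ∈ T ∪ (T ∪ D).

(⊇) This inclusion fails. Take D = {1}, T = ∅; then 1 ∈ T ∪ (T ∪ D) but 1 ∉ (T ∩ D) ∩ D.

(⊆) holds; (⊇) fails.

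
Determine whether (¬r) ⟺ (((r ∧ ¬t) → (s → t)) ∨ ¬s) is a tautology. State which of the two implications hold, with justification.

(⇒) holds; (⇐) fails.

Converse. This fails. Under r = T, s = F, t = F, the left side is false but the right side is true.

Forward direction. Assume the antecedent. If r is true, the antecedent cannot hold. If r is false, ((r ∧ ¬t) → (s → t)) ∨ ¬s reduces to true regardless of the other variables. Either way ((r ∧ ¬t) → (s → t)) ∨ ¬s holds.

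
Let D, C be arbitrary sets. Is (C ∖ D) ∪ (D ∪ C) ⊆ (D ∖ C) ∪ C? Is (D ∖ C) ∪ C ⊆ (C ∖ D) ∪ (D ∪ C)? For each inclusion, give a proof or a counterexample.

The two sets are equal.

Forward inclusion. Let x ∈ (C ∖ D) ∪ (D ∪ C). Then either x ∈ D and x ∉ C; or x ∈ C and x ∉ D; or x ∈ D ∩ C. In each case x ∈ (D ∖ C) ∪ C, so (C ∖ D) ∪ (D ∪ C) ⊆ (D ∖ C) ∪ C.

Reverse inclusion. Let x ∈ (D ∖ C) ∪ C. Then either x ∈ D and x ∉ C; or x ∈ C and x ∉ D; or x ∈ D ∩ C. In each case x ∈ (C ∖ D) ∪ (D ∪ C), so (D ∖ C) ∪ C ⊆ (C ∖ D) ∪ (D ∪ C).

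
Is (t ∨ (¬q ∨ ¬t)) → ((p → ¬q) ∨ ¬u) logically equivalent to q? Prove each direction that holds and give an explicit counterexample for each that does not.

[⇒] This fails. Under u = F, t = F, q = F, p = F, the left side is true but the right side is false.

[⇐] This fails. Under u = T, t = F, q = T, p = T, the left side is false but the right side is true.

Neither direction holds.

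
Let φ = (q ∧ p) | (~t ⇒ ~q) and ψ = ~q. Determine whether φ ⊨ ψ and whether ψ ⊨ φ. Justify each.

[⇒] This fails. Under p = T, t = F, q = T, the left side is true but the right side is false.

[⇐] Assume the antecedent. If p is true, (q ∧ p) | (~t ⇒ ~q) reduces to true regardless of the other variables. If p is false, the antecedent forces (p = F, t = F, q = F) or (p = F, t = T, q = F), and (q ∧ p) | (~t ⇒ ~q) holds there. Either way (q ∧ p) | (~t ⇒ ~q) holds.

Not equivalent: only (⇐) holds.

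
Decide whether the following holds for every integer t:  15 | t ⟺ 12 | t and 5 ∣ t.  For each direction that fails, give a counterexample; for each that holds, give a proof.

Only the converse holds.

(⇐) Suppose 12 ∣ t and 5 ∣ t. Any common multiple of 12 and 5 is a multiple of their lcm; here gcd(12, 5) = 1, so lcm(12, 5) = 12·5 = 60, so 60 ∣ t. Since 15 ∣ 60, it follows that 15 ∣ t.

(⇒) This fails: take t = 15. Certainly 15 ∣ 15, but 12 ∤ 15.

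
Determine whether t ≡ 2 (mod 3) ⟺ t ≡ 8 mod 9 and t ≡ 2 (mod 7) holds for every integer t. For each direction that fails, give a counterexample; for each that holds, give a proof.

Not equivalent: only (⇐) holds.

[⇐] If t ≡ 8 (mod 9) and t ≡ 2 (mod 7), then by the Chinese remainder theorem t ≡ 44 (mod 63). Since 44 ≡ 2 (mod 3) and 3 ∣ 63, we get t ≡ 2 (mod 3).

[⇒] This fails: t = 2 gives 2 ≡ 2 (mod 3) but 2 ≡ 2 (mod 9), so the conjunction on the right does not hold.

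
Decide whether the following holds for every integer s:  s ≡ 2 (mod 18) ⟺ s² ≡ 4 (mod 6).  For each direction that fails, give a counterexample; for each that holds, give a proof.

[⇒] Suppose s ≡ 2 (mod 18). Then s² ≡ 2² = 4 (mod 18), and since 6 ∣ 18, also s² ≡ 4 (mod 6).

[⇐] This fails: take s = 4. Then 4² = 16 ≡ 4 (mod 6), yet 4 ≡ 4 (mod 18), not 2.

Not equivalent: only (⇒) holds.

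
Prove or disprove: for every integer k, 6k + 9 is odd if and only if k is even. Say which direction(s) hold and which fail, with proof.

Only the reverse direction holds.

(⇒) This fails: take k = 5. Then 6k + 9 = 39, which is odd, yet k = 5 is odd, not even.

(⇐) Suppose k is even. Since 6 is even, 6k is even for every k, so 6k + 9 has the same parity as 9, which is odd. Hence 6k + 9 is odd.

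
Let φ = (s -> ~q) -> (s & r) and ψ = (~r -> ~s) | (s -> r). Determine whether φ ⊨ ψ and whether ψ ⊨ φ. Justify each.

(→) This fails. Under q = T, r = F, s = T, the left side is true but the right side is false.

(←) This fails. Under q = F, r = F, s = F, the left side is false but the right side is true.

Neither implication holds.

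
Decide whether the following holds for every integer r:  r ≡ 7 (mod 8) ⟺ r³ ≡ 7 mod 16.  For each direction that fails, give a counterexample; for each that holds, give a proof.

[⇒] This fails: take r = 15. Then 15 ≡ 7 (mod 8), but 15³ = 3375 ≡ 15 (mod 16), not 7.

[⇐] Conversely, the residues r modulo 16 with r³ ≡ 7 (mod 16) are exactly {7}, and each is ≡ 7 (mod 8).

Only the reverse direction holds.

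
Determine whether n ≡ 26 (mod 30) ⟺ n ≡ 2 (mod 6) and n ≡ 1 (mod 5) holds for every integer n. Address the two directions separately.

(⟹) Suppose n ≡ 26 (mod 30); write n = 30j + 26. Since 6 ∣ 30, reducing mod 6 gives n ≡ 26 ≡ 2 (mod 6); since 5 ∣ 30, reducing mod 5 gives n ≡ 26 ≡ 1 (mod 5).

(⟸) Conversely, if n ≡ 2 (mod 6) and n ≡ 1 (mod 5), then by the Chinese remainder theorem n ≡ 26 (mod 30). This is exactly n ≡ 26 (mod 30).

Both implications hold.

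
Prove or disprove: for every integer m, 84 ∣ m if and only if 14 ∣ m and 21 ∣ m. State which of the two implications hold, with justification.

(⟸) This fails: take m = 42. Both 14 ∣ 42 and 21 ∣ 42, yet 42 is not a multiple of 84 (since 42 = 0·84 + 42), so 84 ∤ 42.

(⟹) If 84 ∣ m, write m = 84q. Since 84 = 6·14, m = 14·(6q), so 14 ∣ m; and since 84 = 4·21, m = 21·(4q), so 21 ∣ m.

Only the forward direction holds.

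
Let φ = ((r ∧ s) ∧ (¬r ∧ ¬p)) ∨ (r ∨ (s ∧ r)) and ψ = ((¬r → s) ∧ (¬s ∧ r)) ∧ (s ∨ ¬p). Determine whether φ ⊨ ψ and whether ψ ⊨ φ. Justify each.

[⇒] This fails. Under s = T, p = F, r = T, the left side is true but the right side is false.

[⇐] Assume the antecedent. If s is true, the antecedent cannot hold. If s is false, the antecedent forces (s = F, p = F, r = T), and the consequent holds there. Either way the consequent holds.

The forward direction fails; the converse holds.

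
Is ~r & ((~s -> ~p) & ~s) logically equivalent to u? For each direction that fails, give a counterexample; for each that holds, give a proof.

(→) This fails. Under p = F, r = F, s = F, u = F, the left side is true but the right side is false.

(←) This fails. Under p = T, r = F, s = F, u = T, the left side is false but the right side is true.

Neither direction holds.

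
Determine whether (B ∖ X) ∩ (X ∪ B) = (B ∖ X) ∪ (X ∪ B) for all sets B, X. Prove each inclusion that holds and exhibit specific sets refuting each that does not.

(⊆) Let x ∈ (B ∖ X) ∩ (X ∪ B). Then x ∈ B and x ∉ X, from which x ∈ (B ∖ X) ∪ (X ∪ B).

(⊇) This inclusion fails. Take B = ∅, X = {1}; then 1 ∈ (B ∖ X) ∪ (X ∪ B) but 1 ∉ (B ∖ X) ∩ (X ∪ B).

(⊆) holds; (⊇) fails.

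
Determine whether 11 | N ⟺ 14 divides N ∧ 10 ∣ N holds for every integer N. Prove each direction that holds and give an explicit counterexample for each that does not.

(⇒) fails and (⇐) fails.

(→) This fails: take N = 11. Certainly 11 ∣ 11, but 14 ∤ 11.

(←) This fails: take N = 70. Both 14 ∣ 70 and 10 ∣ 70, yet 70 is not a multiple of 11 (since 70 = 6·11 + 4), so 11 ∤ 70.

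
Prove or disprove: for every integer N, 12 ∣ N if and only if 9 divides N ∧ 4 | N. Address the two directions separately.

The forward direction fails; the converse holds.

[⇒] This fails: take N = 12. Certainly 12 ∣ 12, but 9 ∤ 12.

[⇐] Suppose 9 ∣ N and 4 ∣ N. Any common multiple of 9 and 4 is a multiple of their lcm; here gcd(9, 4) = 1, so lcm(9, 4) = 9·4 = 36, so 36 ∣ N. Since 12 ∣ 36, it follows that 12 ∣ N.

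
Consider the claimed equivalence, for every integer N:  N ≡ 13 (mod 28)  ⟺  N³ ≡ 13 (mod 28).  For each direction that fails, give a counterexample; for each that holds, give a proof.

The forward direction holds; the converse fails.

(⇒) Suppose N ≡ 13 (mod 28). Write N = 28j + 13. Then (28j + 13)³ = 21952j³ + 30576j² + 14196j + 2197 = 28(784j³ + 1092j² + 507j + 78) + 13, so N³ ≡ 13 (mod 28).

(⇐) This fails: take N = 5. Then 5³ = 125 ≡ 13 (mod 28), yet 5 ≡ 5 (mod 28), not 13.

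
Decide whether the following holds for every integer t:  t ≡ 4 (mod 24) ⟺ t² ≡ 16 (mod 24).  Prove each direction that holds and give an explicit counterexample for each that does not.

Only the forward implication holds.

(→) Suppose t ≡ 4 (mod 24). Write t = 24j + 4. Then (24j + 4)² = 576j² + 192j + 16 = 24(24j² + 8j) + 16, so t² ≡ 16 (mod 24).

(←) This fails: take t = 8. Then 8² = 64 ≡ 16 (mod 24), yet 8 ≡ 8 (mod 24), not 4.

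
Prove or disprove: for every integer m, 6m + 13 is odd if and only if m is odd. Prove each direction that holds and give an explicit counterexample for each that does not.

Only the reverse direction holds.

(⟹) This fails: take m = 2. Then 6m + 13 = 25, which is odd, yet m = 2 is even, not odd.

(⟸) Suppose m is odd. Since 6 is even, 6m is even for every m, so 6m + 13 has the same parity as 13, which is odd. Hence 6m + 13 is odd.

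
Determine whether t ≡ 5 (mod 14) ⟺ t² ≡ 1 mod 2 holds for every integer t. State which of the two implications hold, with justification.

The forward direction holds; the converse fails.

Forward direction. Suppose t ≡ 5 (mod 14). Then t² ≡ 5² = 25 (mod 14), and since 2 ∣ 14, also t² ≡ 1 (mod 2).

Converse. This fails: take t = 1. Then 1² = 1 ≡ 1 (mod 2), yet 1 ≡ 1 (mod 14), not 5.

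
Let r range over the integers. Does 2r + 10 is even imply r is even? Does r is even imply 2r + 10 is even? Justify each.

(⇒) fails; (⇐) holds.

[⇒] This fails: take r = 7. Then 2r + 10 = 24, which is even, yet r = 7 is odd, not even.

[⇐] Suppose r is even. Since 2 is even, 2r is even for every r, so 2r + 10 has the same parity as 10, which is even. Hence 2r + 10 is even.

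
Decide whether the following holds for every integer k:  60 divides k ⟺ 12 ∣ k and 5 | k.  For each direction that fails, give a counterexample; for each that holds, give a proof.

Both directions hold; the statement is true.

[⇒] If 60 ∣ k, write k = 60q. Since 60 = 5·12, k = 12·(5q), so 12 ∣ k; and since 60 = 12·5, k = 5·(12q), so 5 ∣ k.

[⇐] Suppose 12 ∣ k and 5 ∣ k. Any common multiple of 12 and 5 is a multiple of their lcm; here gcd(12, 5) = 1, so lcm(12, 5) = 12·5 = 60, so 60 ∣ k.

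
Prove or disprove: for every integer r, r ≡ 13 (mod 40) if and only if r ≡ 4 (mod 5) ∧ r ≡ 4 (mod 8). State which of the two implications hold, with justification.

(⇒) This fails: r = 13 gives 13 ≡ 13 (mod 40) but 13 ≡ 3 (mod 5), so the conjunction on the right does not hold.

(⇐) This fails: r = 4 satisfies both congruences on the right (4 ≡ 4 mod 5 and 4 ≡ 4 mod 8) yet 4 ≡ 4 (mod 40), not 13.

Neither direction holds.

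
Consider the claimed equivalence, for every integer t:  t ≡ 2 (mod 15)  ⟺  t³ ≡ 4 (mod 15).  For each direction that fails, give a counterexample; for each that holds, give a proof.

[⇒] This fails: take t = 2. Then 2 ≡ 2 (mod 15), but 2³ = 8 ≡ 8 (mod 15), not 4.

[⇐] This fails: take t = 4. Then 4³ = 64 ≡ 4 (mod 15), yet 4 ≡ 4 (mod 15), not 2.

Neither implication holds.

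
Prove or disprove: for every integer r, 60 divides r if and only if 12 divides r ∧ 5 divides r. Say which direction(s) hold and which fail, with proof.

(⇐) Suppose 12 ∣ r and 5 ∣ r. Any common multiple of 12 and 5 is a multiple of their lcm; here gcd(12, 5) = 1, so lcm(12, 5) = 12·5 = 60, so 60 ∣ r.

(⇒) If 60 ∣ r, write r = 60q. Since 60 = 5·12, r = 12·(5q), so 12 ∣ r; and since 60 = 12·5, r = 5·(12q), so 5 ∣ r.

Both implications hold.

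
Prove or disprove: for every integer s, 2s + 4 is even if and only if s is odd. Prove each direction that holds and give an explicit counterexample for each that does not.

[⇒] This fails: take s = 4. Then 2s + 4 = 12, which is even, yet s = 4 is even, not odd.

[⇐] Suppose s is odd. Since 2 is even, 2s is even for every s, so 2s + 4 has the same parity as 4, which is even. Hence 2s + 4 is even.

(⇒) fails; (⇐) holds.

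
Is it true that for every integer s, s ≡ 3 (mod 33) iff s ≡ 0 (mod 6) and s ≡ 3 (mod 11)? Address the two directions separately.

[⇐] If s ≡ 0 (mod 6) and s ≡ 3 (mod 11), then by the Chinese remainder theorem s ≡ 36 (mod 66). Since 36 ≡ 3 (mod 33) and 33 ∣ 66, we get s ≡ 3 (mod 33).

[⇒] This fails: s = 3 gives 3 ≡ 3 (mod 33) but 3 ≡ 3 (mod 6), so the conjunction on the right does not hold.

Only the converse holds.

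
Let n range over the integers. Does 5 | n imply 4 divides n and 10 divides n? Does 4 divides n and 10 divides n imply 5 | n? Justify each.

(⟹) This fails: take n = 5. Certainly 5 ∣ 5, but 4 ∤ 5.

(⟸) Suppose 4 ∣ n and 10 ∣ n. Any common multiple of 4 and 10 is a multiple of their lcm; here lcm(4, 10) = 4·10/gcd(4, 10) = 40/2 = 20, so 20 ∣ n. Since 5 ∣ 20, it follows that 5 ∣ n.

Not equivalent: only (⇐) holds.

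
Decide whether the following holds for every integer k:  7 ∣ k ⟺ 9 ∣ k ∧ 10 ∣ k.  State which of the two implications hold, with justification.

(⇒) fails and (⇐) fails.

(⟹) This fails: take k = 7. Certainly 7 ∣ 7, but 9 ∤ 7.

(⟸) This fails: take k = 90. Both 9 ∣ 90 and 10 ∣ 90, yet 90 is not a multiple of 7 (since 90 = 12·7 + 6), so 7 ∤ 90.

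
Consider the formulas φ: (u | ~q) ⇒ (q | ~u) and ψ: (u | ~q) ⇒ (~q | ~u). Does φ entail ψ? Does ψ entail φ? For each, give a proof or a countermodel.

[⇒] This fails. Under u = T, q = T, the left side is true but the right side is false.

[⇐] This fails. Under u = T, q = F, the left side is false but the right side is true.

Neither implication holds.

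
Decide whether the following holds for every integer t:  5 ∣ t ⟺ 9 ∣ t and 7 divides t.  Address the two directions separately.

(⇒) fails and (⇐) fails.

[⇒] This fails: take t = 5. Certainly 5 ∣ 5, but 9 ∤ 5.

[⇐] This fails: take t = 63. Both 9 ∣ 63 and 7 ∣ 63, yet 63 is not a multiple of 5 (since 63 = 12·5 + 3), so 5 ∤ 63.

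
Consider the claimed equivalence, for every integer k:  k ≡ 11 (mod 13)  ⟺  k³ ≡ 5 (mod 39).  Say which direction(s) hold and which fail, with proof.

(⇒) This fails: take k = 24. Then 24 ≡ 11 (mod 13), but 24³ = 13824 ≡ 18 (mod 39), not 5.

(⇐) This fails: take k = 8. Then 8³ = 512 ≡ 5 (mod 39), yet 8 ≡ 8 (mod 13), not 11.

(⇒) fails and (⇐) fails.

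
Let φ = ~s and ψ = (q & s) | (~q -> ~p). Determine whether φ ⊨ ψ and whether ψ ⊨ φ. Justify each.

(→) This fails. Under q = F, s = F, p = T, the left side is true but the right side is false.

(←) This fails. Under q = F, s = T, p = F, the left side is false but the right side is true.

Neither direction holds.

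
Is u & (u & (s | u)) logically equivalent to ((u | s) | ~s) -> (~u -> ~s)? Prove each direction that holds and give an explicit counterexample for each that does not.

[⇐] This fails. Under u = F, s = F, the left side is false but the right side is true.

[⇒] Assume the antecedent. If u is true, ((u | s) | ~s) -> (~u -> ~s) reduces to true regardless of the other variables. If u is false, the antecedent cannot hold. Either way ((u | s) | ~s) -> (~u -> ~s) holds.

The forward direction holds; the converse fails.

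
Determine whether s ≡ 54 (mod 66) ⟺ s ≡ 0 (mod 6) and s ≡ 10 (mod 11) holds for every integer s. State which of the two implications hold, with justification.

Equivalent; both directions hold.

[⇐] If s ≡ 0 (mod 6) and s ≡ 10 (mod 11), then by the Chinese remainder theorem s ≡ 54 (mod 66). This is exactly s ≡ 54 (mod 66).

[⇒] Suppose s ≡ 54 (mod 66); write s = 66j + 54. Since 6 ∣ 66, reducing mod 6 gives s ≡ 54 ≡ 0 (mod 6); since 11 ∣ 66, reducing mod 11 gives s ≡ 54 ≡ 10 (mod 11).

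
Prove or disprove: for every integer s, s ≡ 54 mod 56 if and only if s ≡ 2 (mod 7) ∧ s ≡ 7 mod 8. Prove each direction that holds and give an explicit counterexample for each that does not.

(⇒) fails and (⇐) fails.

(→) This fails: s = 54 gives 54 ≡ 54 (mod 56) but 54 ≡ 5 (mod 7), so the conjunction on the right does not hold.

(←) This fails: s = 23 satisfies both congruences on the right (23 ≡ 2 mod 7 and 23 ≡ 7 mod 8) yet 23 ≡ 23 (mod 56), not 54.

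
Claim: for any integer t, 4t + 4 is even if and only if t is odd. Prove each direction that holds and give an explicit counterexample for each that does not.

The forward direction fails; the converse holds.

[⇐] Suppose t is odd. Since 4 is even, 4t is even for every t, so 4t + 4 has the same parity as 4, which is even. Hence 4t + 4 is even.

[⇒] This fails: take t = 6. Then 4t + 4 = 28, which is even, yet t = 6 is even, not odd.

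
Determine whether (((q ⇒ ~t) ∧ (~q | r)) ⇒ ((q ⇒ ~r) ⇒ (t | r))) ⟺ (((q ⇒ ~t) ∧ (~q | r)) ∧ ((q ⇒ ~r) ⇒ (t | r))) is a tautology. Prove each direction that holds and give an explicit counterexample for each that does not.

The forward direction fails; the converse holds.

[⇐] Assume the antecedent. If t is true, the consequent reduces to true regardless of the other variables. If t is false, the antecedent forces (q = F, t = F, r = T) or (q = T, t = F, r = T), and the consequent holds there. Either way the consequent holds.

[⇒] This fails. Under q = T, t = F, r = F, the left side is true but the right side is false.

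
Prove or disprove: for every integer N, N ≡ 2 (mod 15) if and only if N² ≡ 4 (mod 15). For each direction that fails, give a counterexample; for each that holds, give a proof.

(→) Suppose N ≡ 2 (mod 15). Write N = 15j + 2. Then (15j + 2)² = 225j² + 60j + 4 = 15(15j² + 4j) + 4, so N² ≡ 4 (mod 15).

(←) This fails: take N = 7. Then 7² = 49 ≡ 4 (mod 15), yet 7 ≡ 7 (mod 15), not 2.

(⇒) holds; (⇐) fails.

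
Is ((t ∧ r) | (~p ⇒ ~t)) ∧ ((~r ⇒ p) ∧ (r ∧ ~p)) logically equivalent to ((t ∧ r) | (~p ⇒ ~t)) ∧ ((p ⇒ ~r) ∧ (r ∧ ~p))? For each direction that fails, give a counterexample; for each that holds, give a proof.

(⇐) Assume the antecedent. If p is true, the antecedent cannot hold. If p is false, the antecedent forces (p = F, t = F, r = T) or (p = F, t = T, r = T), and the consequent holds there. Either way the consequent holds.

(⇒) Assume the antecedent. If p is true, the antecedent cannot hold. If p is false, the antecedent forces (p = F, t = F, r = T) or (p = F, t = T, r = T), and the consequent holds there. Either way the consequent holds.

Both directions hold; the statement is true.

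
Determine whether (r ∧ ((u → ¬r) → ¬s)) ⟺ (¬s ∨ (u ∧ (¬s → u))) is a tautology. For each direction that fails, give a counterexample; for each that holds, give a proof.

Not equivalent: only (⇒) holds.

(⇐) This fails. Under r = F, u = F, s = F, the left side is false but the right side is true.

(⇒) Assume the antecedent. If u is true, ¬s ∨ (u ∧ (¬s → u)) reduces to true regardless of the other variables. If u is false, the antecedent forces (r = T, u = F, s = F), and ¬s ∨ (u ∧ (¬s → u)) holds there. Either way ¬s ∨ (u ∧ (¬s → u)) holds.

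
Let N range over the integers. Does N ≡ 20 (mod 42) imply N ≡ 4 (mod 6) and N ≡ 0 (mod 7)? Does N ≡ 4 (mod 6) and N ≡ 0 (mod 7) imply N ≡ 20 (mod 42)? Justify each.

Neither direction holds.

(⟹) This fails: N = 20 gives 20 ≡ 20 (mod 42) but 20 ≡ 2 (mod 6), so the conjunction on the right does not hold.

(⟸) This fails: N = 28 satisfies both congruences on the right (28 ≡ 4 mod 6 and 28 ≡ 0 mod 7) yet 28 ≡ 28 (mod 42), not 20.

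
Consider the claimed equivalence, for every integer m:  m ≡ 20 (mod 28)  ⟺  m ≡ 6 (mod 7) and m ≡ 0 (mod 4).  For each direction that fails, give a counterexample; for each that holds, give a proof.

Equivalent; both directions hold.

Converse. If m ≡ 6 (mod 7) and m ≡ 0 (mod 4), then by the Chinese remainder theorem m ≡ 20 (mod 28). This is exactly m ≡ 20 (mod 28).

Forward direction. Suppose m ≡ 20 (mod 28); write m = 28j + 20. Since 7 ∣ 28, reducing mod 7 gives m ≡ 20 ≡ 6 (mod 7); since 4 ∣ 28, reducing mod 4 gives m ≡ 20 ≡ 0 (mod 4).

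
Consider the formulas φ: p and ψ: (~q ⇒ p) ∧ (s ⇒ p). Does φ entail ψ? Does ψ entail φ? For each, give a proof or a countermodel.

(←) This fails. Under s = F, q = T, p = F, the left side is false but the right side is true.

(→) Assume the antecedent. If s is true, the antecedent forces (s = T, q = F, p = T) or (s = T, q = T, p = T), and (~q ⇒ p) ∧ (s ⇒ p) holds there. If s is false, the antecedent forces (s = F, q = F, p = T) or (s = F, q = T, p = T), and (~q ⇒ p) ∧ (s ⇒ p) holds there. Either way (~q ⇒ p) ∧ (s ⇒ p) holds.

Only the forward implication holds.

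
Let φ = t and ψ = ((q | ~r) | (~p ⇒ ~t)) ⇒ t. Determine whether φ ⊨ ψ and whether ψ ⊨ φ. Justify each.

(⇐) Assume the antecedent. If t is true, t reduces to true regardless of the other variables. If t is false, the antecedent cannot hold. Either way t holds.

(⇒) Assume the antecedent. If t is true, ((q | ~r) | (~p ⇒ ~t)) ⇒ t reduces to true regardless of the other variables. If t is false, the antecedent cannot hold. Either way ((q | ~r) | (~p ⇒ ~t)) ⇒ t holds.

Both directions hold; the statement is true.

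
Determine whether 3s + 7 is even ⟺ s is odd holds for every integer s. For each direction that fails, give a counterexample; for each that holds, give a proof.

Both directions hold; the statement is true.

(⟸) Suppose s is odd; write s = 2j + 1. Then 3s + 7 = 3·(2j + 1) + 7 = 2·3j + 10, which is even.

(⟹) Suppose 3s + 7 is even. Since 3 is odd, 3s and s have the same parity, so 3s + 7 ≡ s + 7 (mod 2). As 7 is odd, 3s + 7 is even exactly when s is odd. Thus s is odd.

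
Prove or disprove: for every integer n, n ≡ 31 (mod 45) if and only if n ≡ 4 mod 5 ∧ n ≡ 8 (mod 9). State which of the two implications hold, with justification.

Neither implication holds.

(→) This fails: n = 31 gives 31 ≡ 31 (mod 45) but 31 ≡ 1 (mod 5), so the conjunction on the right does not hold.

(←) This fails: n = 44 satisfies both congruences on the right (44 ≡ 4 mod 5 and 44 ≡ 8 mod 9) yet 44 ≡ 44 (mod 45), not 31.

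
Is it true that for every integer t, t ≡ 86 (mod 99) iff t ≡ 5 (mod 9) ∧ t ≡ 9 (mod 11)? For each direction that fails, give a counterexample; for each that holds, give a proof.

(→) Suppose t ≡ 86 (mod 99); write t = 99j + 86. Since 9 ∣ 99, reducing mod 9 gives t ≡ 86 ≡ 5 (mod 9); since 11 ∣ 99, reducing mod 11 gives t ≡ 86 ≡ 9 (mod 11).

(←) Conversely, if t ≡ 5 (mod 9) and t ≡ 9 (mod 11), then by the Chinese remainder theorem t ≡ 86 (mod 99). This is exactly t ≡ 86 (mod 99).

Both directions hold.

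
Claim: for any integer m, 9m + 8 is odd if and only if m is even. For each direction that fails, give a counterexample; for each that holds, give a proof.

(⇒) This fails: m = 3 gives 9m + 8 = 35, which is odd, but 3 is odd, not even.

(⇐) This also fails: m = 0 is even, but 9m + 8 = 8 is even, not odd.

(⇒) fails and (⇐) fails.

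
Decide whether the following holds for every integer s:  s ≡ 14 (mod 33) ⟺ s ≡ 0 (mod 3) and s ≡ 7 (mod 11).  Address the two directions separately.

Neither implication holds.

(⟹) This fails: s = 14 gives 14 ≡ 14 (mod 33) but 14 ≡ 2 (mod 3), so the conjunction on the right does not hold.

(⟸) This fails: s = 18 satisfies both congruences on the right (18 ≡ 0 mod 3 and 18 ≡ 7 mod 11) yet 18 ≡ 18 (mod 33), not 14.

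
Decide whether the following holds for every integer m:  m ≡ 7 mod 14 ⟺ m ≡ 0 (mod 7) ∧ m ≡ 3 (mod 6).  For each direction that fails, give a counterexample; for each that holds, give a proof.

(⇒) fails; (⇐) holds.

[⇒] This fails: m = 35 gives 35 ≡ 7 (mod 14) but 35 ≡ 5 (mod 6), so the conjunction on the right does not hold.

[⇐] Conversely, if m ≡ 0 (mod 7) and m ≡ 3 (mod 6), then by the Chinese remainder theorem m ≡ 21 (mod 42). Since 21 ≡ 7 (mod 14) and 14 ∣ 42, we get m ≡ 7 (mod 14).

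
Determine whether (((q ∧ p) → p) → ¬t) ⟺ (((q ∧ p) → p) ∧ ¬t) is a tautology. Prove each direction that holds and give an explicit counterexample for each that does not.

Both directions hold.

[⇒] Assume the antecedent. If t is true, the antecedent cannot hold. If t is false, ((q ∧ p) → p) ∧ ¬t reduces to true regardless of the other variables. Either way ((q ∧ p) → p) ∧ ¬t holds.

[⇐] Assume the antecedent. If t is true, the antecedent cannot hold. If t is false, ((q ∧ p) → p) → ¬t reduces to true regardless of the other variables. Either way ((q ∧ p) → p) → ¬t holds.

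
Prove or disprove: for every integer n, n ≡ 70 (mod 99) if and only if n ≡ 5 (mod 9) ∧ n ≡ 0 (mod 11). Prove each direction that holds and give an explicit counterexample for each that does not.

[⇒] This fails: n = 70 gives 70 ≡ 70 (mod 99) but 70 ≡ 7 (mod 9), so the conjunction on the right does not hold.

[⇐] This fails: n = 77 satisfies both congruences on the right (77 ≡ 5 mod 9 and 77 ≡ 0 mod 11) yet 77 ≡ 77 (mod 99), not 70.

(⇒) fails and (⇐) fails.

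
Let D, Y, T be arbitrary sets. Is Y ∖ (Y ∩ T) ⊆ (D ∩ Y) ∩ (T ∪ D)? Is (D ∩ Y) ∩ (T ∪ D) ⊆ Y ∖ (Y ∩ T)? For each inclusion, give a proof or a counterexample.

(⊆) This inclusion fails. Take D = ∅, Y = {1}, T = ∅; then 1 ∈ Y ∖ (Y ∩ T) but 1 ∉ (D ∩ Y) ∩ (T ∪ D).

(⊇) This inclusion fails. Take D = {1}, Y = {1}, T = {1}; then 1 ∈ (D ∩ Y) ∩ (T ∪ D) but 1 ∉ Y ∖ (Y ∩ T).

(⊆) fails and (⊇) fails.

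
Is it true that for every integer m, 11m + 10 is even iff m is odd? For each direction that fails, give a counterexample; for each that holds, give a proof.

[⇒] This fails: m = 4 gives 11m + 10 = 54, which is even, but 4 is even, not odd.

[⇐] This also fails: m = 7 is odd, but 11m + 10 = 87 is odd, not even.

(⇒) fails and (⇐) fails.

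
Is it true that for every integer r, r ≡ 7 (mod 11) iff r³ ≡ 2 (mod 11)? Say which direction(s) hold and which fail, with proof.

Both directions hold.

[⇒] Suppose r ≡ 7 (mod 11). Write r = 11j + 7. Then (11j + 7)³ = 1331j³ + 2541j² + 1617j + 343 = 11(121j³ + 231j² + 147j + 31) + 2, so r³ ≡ 2 (mod 11).

[⇐] For the converse, argue contrapositively. If r ≢ 7 (mod 11), then r is congruent to one of 0, 1, 2, 3, 4, 5, 6, 8, 9, 10 modulo 11, and these give r³ ≡ 0, 1, 8, 5, 9, 4, 7, 6, 3, 10 respectively — never 2.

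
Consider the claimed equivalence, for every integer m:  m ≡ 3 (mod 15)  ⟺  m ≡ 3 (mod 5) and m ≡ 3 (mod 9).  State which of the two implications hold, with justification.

Not equivalent: only (⇐) holds.

(⇐) If m ≡ 3 (mod 5) and m ≡ 3 (mod 9), then by the Chinese remainder theorem m ≡ 3 (mod 45). Since 3 ≡ 3 (mod 15) and 15 ∣ 45, we get m ≡ 3 (mod 15).

(⇒) This fails: m = 33 gives 33 ≡ 3 (mod 15) but 33 ≡ 6 (mod 9), so the conjunction on the right does not hold.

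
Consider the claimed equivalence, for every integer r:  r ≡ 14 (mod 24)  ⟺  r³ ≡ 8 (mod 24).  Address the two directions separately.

(⇐) This fails: take r = 2. Then 2³ = 8 ≡ 8 (mod 24), yet 2 ≡ 2 (mod 24), not 14.

(⇒) Suppose r ≡ 14 (mod 24). Write r = 24j + 14. Then (24j + 14)³ = 13824j³ + 24192j² + 14112j + 2744 = 24(576j³ + 1008j² + 588j + 114) + 8, so r³ ≡ 8 (mod 24).

(⇒) holds; (⇐) fails.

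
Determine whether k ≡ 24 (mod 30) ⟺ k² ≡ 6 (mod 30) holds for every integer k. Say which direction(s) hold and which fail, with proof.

Forward direction. Suppose k ≡ 24 (mod 30). Write k = 30j + 24. Then (30j + 24)² = 900j² + 1440j + 576 = 30(30j² + 48j + 19) + 6, so k² ≡ 6 (mod 30).

Converse. This fails: take k = 6. Then 6² = 36 ≡ 6 (mod 30), yet 6 ≡ 6 (mod 30), not 24.

Only the forward implication holds.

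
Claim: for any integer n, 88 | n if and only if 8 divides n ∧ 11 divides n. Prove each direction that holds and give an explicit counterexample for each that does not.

(⟹) If 88 ∣ n, write n = 88q. Since 88 = 11·8, n = 8·(11q), so 8 ∣ n; and since 88 = 8·11, n = 11·(8q), so 11 ∣ n.

(⟸) Suppose 8 ∣ n and 11 ∣ n. Any common multiple of 8 and 11 is a multiple of their lcm; here gcd(8, 11) = 1, so lcm(8, 11) = 8·11 = 88, so 88 ∣ n.

Both implications hold.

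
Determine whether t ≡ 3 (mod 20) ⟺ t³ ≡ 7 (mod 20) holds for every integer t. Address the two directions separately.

(←) Suppose t³ ≡ 7 (mod 20). The only residue r in {0, …, 19} with r³ ≡ 7 (mod 20) is r = 3, so t ≡ 3 (mod 20).

(→) Suppose t ≡ 3 (mod 20). Write t = 20j + 3. Then (20j + 3)³ = 8000j³ + 3600j² + 540j + 27 = 20(400j³ + 180j² + 27j + 1) + 7, so t³ ≡ 7 (mod 20).

The biconditional holds.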